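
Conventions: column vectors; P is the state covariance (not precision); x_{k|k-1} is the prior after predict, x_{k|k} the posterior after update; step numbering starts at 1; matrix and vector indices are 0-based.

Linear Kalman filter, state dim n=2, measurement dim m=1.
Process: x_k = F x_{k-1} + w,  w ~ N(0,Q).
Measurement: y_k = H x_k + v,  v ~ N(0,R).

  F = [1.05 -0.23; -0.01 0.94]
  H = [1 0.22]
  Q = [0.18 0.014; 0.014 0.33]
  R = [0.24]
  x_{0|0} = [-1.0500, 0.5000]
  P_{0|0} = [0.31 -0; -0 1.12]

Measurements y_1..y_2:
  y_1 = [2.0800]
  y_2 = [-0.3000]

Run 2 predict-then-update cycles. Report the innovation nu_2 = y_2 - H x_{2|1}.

innov = [-1.2716]

step 1: x^-=[-1.2175, 0.4805]  P^-=[0.5810 -0.2314; -0.2314 1.3197]  S=[0.7831]  K=[0.6770; 0.0753]  nu=[3.1918]  x^+=[0.9432, 0.7207]  P^+=[0.2222 -0.2713; -0.2713 1.3152]
step 2: x^-=[0.8246, 0.6680]  P^-=[0.6255 -0.5411; -0.5411 1.4973]  S=[0.6999]  K=[0.7236; -0.3024]  nu=[-1.2716]  x^+=[-0.0955, 1.0526]  P^+=[0.2590 -0.3879; -0.3879 1.4332]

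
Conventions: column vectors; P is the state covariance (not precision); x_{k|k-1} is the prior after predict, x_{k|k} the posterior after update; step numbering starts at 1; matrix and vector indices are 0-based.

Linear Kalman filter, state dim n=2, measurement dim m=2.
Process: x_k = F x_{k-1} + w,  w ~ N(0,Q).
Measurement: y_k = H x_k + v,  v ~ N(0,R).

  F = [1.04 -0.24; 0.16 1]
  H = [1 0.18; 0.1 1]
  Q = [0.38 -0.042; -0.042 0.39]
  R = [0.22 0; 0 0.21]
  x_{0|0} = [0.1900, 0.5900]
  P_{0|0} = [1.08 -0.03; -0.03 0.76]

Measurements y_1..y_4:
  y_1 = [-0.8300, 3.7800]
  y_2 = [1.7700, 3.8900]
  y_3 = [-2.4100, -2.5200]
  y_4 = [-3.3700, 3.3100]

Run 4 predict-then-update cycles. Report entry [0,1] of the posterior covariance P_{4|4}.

step 1: x^-=[0.0560, 0.6204]  P^-=[1.6069 -0.0747; -0.0747 1.1680]  S=[1.8378 0.2949; 0.2949 1.3792]  K=[0.8875 -0.1274; -0.0634 0.8551]  nu=[-0.9977, 3.1540]  x^+=[-1.2312, 3.3806]  P^+=[0.2037 -0.0471; -0.0471 0.1843]
step 2: x^-=[-2.0918, 3.1836]  P^-=[0.6345 -0.0995; -0.0995 0.5644]  S=[0.8369 0.0637; 0.0637 0.7608]  K=[0.7451 -0.1098; -0.0534 0.7332]  nu=[3.2888, 0.9156]  x^+=[0.2579, 3.6794]  P^+=[0.1711 -0.0402; -0.0402 0.1580]
step 3: x^-=[-0.6148, 3.7207]  P^-=[0.5943 -0.0917; -0.0917 0.5395]  S=[0.7987 0.0632; 0.0632 0.7371]  K=[0.7318 -0.1065; -0.0505 0.7238]  nu=[-2.4649, -6.1792]  x^+=[-1.7604, -0.6275]  P^+=[0.1680 -0.0392; -0.0392 0.1559]
step 4: x^-=[-1.6803, -0.9091]  P^-=[0.5903 -0.0907; -0.0907 0.5377]  S=[0.7951 0.0635; 0.0635 0.7354]  K=[0.7304 -0.1061; -0.0501 0.7231]  nu=[-1.5261, 4.3872]  x^+=[-3.2604, 2.3396]  P^+=[0.1677 -0.0391; -0.0391 0.1558]

P_post[0,1] = -0.0391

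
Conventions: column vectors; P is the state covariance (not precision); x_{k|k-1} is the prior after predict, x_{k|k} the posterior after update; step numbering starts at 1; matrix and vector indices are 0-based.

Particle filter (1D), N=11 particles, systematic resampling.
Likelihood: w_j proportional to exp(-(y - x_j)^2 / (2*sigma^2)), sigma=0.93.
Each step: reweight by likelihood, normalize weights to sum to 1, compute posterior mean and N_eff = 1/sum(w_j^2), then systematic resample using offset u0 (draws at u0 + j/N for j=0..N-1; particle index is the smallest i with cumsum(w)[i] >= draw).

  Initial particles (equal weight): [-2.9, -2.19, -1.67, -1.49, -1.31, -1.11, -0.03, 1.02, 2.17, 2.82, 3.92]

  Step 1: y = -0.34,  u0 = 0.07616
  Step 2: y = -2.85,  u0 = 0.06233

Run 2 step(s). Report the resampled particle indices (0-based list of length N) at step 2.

step 1: w=[0.0063, 0.0385, 0.1000, 0.1295, 0.1615, 0.1974, 0.2631, 0.0955, 0.0073, 0.0009, 0.0000]  mean=-0.7854  Neff=5.8218  idx=[2, 3, 3, 4, 5, 5, 5, 6, 6, 6, 7]
step 2: w=[0.2306, 0.1770, 0.1770, 0.1309, 0.0896, 0.0896, 0.0896, 0.0052, 0.0052, 0.0052, 0.0001]  mean=-1.3828  Neff=6.3637  idx=[0, 0, 1, 1, 2, 2, 3, 3, 4, 5, 6]

resampled_idx = [0, 0, 1, 1, 2, 2, 3, 3, 4, 5, 6]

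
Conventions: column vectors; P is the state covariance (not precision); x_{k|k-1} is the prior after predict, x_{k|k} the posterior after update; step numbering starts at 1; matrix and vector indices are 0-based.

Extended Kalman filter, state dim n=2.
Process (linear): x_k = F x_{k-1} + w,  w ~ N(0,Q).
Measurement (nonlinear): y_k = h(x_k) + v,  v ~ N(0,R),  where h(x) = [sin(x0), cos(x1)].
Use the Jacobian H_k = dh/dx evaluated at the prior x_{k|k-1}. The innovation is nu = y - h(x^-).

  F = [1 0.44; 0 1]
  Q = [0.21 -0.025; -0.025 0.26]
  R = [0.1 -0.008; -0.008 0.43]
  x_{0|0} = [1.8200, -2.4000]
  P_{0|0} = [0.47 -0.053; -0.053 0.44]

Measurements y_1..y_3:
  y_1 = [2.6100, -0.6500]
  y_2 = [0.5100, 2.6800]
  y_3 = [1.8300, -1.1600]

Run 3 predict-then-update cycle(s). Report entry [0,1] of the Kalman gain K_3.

K[0,1] = -0.0093

step 1: x^-=[0.7640, -2.4000]  P^-=[0.7185 0.1156; 0.1156 0.7000]  H_jac=[0.7221 0.0000; 0.0000 0.6755]  S=[0.4746 0.0484; 0.0484 0.7494]  K=[1.0897 0.0338; 0.1123 0.6237]  nu=[1.9182, 0.0874]  x^+=[2.8571, -2.1301]  P^+=[0.1505 0.0086; 0.0086 0.3957]
step 2: x^-=[1.9199, -2.1301]  P^-=[0.4447 0.1578; 0.1578 0.6557]  H_jac=[-0.3421 0.0000; 0.0000 0.8476]  S=[0.1520 -0.0537; -0.0537 0.9011]  K=[-0.9686 0.0906; -0.1399 0.6085]  nu=[-0.4297, 3.2106]  x^+=[2.6271, -0.1165]  P^+=[0.2853 0.0551; 0.0551 0.3100]
step 3: x^-=[2.5758, -0.1165]  P^-=[0.6038 0.1665; 0.1665 0.5700]  H_jac=[-0.8442 0.0000; 0.0000 0.1162]  S=[0.5303 -0.0243; -0.0243 0.4377]  K=[-0.9616 -0.0093; -0.2588 0.1370]  nu=[1.2939, -2.1532]  x^+=[1.3515, -0.7463]  P^+=[0.1138 0.0320; 0.0320 0.5245]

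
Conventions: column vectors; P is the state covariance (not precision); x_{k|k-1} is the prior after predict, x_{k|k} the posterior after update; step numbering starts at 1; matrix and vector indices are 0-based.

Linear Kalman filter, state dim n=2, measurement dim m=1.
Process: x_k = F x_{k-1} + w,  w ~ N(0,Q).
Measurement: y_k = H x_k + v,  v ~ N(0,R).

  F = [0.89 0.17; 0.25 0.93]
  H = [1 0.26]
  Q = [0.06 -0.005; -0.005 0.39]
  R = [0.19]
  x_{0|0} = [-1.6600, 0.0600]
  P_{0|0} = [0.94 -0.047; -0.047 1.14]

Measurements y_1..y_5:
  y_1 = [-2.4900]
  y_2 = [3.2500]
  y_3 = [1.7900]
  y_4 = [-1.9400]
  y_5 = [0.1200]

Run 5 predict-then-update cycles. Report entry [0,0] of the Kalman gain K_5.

step 1: x^-=[-1.4672, -0.3592]  P^-=[0.8233 0.3435; 0.3435 1.4129]  S=[1.2874]  K=[0.7089; 0.5521]  nu=[-0.9294]  x^+=[-2.1260, -0.8724]  P^+=[0.1764 -0.1604; -0.1604 1.0204]
step 2: x^-=[-2.0405, -1.3428]  P^-=[0.1807 0.0560; 0.0560 1.2090]  S=[0.4815]  K=[0.4054; 0.7691]  nu=[5.6396]  x^+=[0.2461, 2.9946]  P^+=[0.1015 -0.0942; -0.0942 0.9242]
step 3: x^-=[0.7281, 2.8465]  P^-=[0.1386 0.0818; 0.0818 1.1519]  S=[0.4490]  K=[0.3561; 0.8491]  nu=[0.3218]  x^+=[0.8427, 3.1197]  P^+=[0.0817 -0.0540; -0.0540 0.8282]
step 4: x^-=[1.2803, 3.1120]  P^-=[0.1323 0.0971; 0.0971 1.0863]  S=[0.4462]  K=[0.3531; 0.8506]  nu=[-4.0295]  x^+=[-0.1424, -0.3153]  P^+=[0.0767 -0.0369; -0.0369 0.7634]
step 5: x^-=[-0.1803, -0.3288]  P^-=[0.1316 0.1007; 0.1007 1.0379]  S=[0.4441]  K=[0.3553; 0.8342]  nu=[0.3858]  x^+=[-0.0432, -0.0070]  P^+=[0.0756 -0.0310; -0.0310 0.7288]

K[0,0] = 0.3553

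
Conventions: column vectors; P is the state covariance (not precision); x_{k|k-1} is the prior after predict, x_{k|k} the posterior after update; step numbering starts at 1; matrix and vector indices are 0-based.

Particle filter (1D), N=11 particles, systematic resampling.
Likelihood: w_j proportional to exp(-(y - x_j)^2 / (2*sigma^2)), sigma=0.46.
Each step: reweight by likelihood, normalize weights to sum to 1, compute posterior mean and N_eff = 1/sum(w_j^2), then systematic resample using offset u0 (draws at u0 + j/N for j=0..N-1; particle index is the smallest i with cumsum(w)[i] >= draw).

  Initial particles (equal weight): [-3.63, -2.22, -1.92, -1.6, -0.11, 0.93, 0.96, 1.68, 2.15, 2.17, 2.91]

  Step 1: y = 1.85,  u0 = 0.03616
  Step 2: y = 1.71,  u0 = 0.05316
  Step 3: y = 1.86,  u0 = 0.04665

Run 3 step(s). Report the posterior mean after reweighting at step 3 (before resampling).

step 1: w=[0.0000, 0.0000, 0.0000, 0.0000, 0.0000, 0.0469, 0.0533, 0.3235, 0.2800, 0.2719, 0.0243]  mean=1.9012  Neff=3.8076  idx=[5, 7, 7, 7, 7, 8, 8, 8, 9, 9, 9]
step 2: w=[0.0299, 0.1256, 0.1256, 0.1256, 0.1256, 0.0796, 0.0796, 0.0796, 0.0763, 0.0763, 0.0763]  mean=1.8821  Neff=9.9546  idx=[1, 1, 2, 3, 4, 4, 5, 6, 8, 9, 10]
step 3: w=[0.0966, 0.0966, 0.0966, 0.0966, 0.0966, 0.0966, 0.0855, 0.0855, 0.0831, 0.0831, 0.0831]  mean=1.8825  Neff=10.9475  idx=[0, 1, 2, 3, 4, 5, 6, 7, 8, 9, 10]

post_mean = 1.8825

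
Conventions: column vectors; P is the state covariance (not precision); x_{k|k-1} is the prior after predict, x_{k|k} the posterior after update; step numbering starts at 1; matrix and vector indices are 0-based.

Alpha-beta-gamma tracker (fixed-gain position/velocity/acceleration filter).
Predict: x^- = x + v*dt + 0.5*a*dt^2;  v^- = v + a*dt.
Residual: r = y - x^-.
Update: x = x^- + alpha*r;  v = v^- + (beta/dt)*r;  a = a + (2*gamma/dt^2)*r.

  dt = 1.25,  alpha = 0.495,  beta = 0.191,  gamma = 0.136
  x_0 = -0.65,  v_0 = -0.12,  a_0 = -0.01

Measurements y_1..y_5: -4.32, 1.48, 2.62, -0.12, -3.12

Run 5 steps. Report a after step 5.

step 1: x_pred=-0.8078  r=-3.5122  x^+=-2.5463  v^+=-0.6692  a^+=-0.6214
step 2: x_pred=-3.8683  r=5.3483  x^+=-1.2209  v^+=-0.6287  a^+=0.3096
step 3: x_pred=-1.7649  r=4.3849  x^+=0.4056  v^+=0.4283  a^+=1.0729
step 4: x_pred=1.7793  r=-1.8993  x^+=0.8391  v^+=1.4793  a^+=0.7423
step 5: x_pred=3.2682  r=-6.3882  x^+=0.1060  v^+=1.4311  a^+=-0.3697

a_post = -0.3697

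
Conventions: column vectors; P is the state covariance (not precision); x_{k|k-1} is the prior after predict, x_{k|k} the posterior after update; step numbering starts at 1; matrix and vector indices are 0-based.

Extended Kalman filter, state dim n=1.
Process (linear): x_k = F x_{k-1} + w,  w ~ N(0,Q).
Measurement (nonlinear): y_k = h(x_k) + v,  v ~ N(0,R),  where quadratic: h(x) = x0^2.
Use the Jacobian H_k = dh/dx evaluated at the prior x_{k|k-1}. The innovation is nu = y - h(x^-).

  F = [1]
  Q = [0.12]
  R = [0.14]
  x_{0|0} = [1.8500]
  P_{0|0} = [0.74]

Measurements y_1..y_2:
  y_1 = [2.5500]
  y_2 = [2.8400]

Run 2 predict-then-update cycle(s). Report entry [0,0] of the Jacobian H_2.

H_jac[0,0] = 3.2339

step 1: x^-=[1.8500]  P^-=[0.8600]  H_jac=[3.7000]  S=[11.9134]  K=[0.2671]  nu=[-0.8725]  x^+=[1.6170]  P^+=[0.0101]
step 2: x^-=[1.6170]  P^-=[0.1301]  H_jac=[3.2339]  S=[1.5007]  K=[0.2804]  nu=[0.2254]  x^+=[1.6802]  P^+=[0.0121]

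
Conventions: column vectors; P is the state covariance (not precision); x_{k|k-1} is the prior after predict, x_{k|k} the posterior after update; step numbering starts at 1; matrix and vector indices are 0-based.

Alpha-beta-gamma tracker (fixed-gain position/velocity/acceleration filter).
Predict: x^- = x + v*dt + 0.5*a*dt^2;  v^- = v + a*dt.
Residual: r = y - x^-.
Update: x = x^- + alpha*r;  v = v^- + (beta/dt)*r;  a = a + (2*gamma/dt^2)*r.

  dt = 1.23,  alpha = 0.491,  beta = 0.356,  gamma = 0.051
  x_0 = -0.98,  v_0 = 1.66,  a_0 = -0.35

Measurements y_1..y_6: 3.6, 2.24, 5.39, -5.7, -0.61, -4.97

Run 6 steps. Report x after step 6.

x_post = -5.8434

step 1: x_pred=0.7970  r=2.8030  x^+=2.1733  v^+=2.0408  a^+=-0.1610
step 2: x_pred=4.5616  r=-2.3216  x^+=3.4217  v^+=1.1708  a^+=-0.3175
step 3: x_pred=4.6215  r=0.7685  x^+=4.9988  v^+=1.0026  a^+=-0.2657
step 4: x_pred=6.0310  r=-11.7310  x^+=0.2711  v^+=-2.7196  a^+=-1.0566
step 5: x_pred=-3.8733  r=3.2633  x^+=-2.2710  v^+=-3.0748  a^+=-0.8366
step 6: x_pred=-6.6858  r=1.7158  x^+=-5.8434  v^+=-3.6072  a^+=-0.7209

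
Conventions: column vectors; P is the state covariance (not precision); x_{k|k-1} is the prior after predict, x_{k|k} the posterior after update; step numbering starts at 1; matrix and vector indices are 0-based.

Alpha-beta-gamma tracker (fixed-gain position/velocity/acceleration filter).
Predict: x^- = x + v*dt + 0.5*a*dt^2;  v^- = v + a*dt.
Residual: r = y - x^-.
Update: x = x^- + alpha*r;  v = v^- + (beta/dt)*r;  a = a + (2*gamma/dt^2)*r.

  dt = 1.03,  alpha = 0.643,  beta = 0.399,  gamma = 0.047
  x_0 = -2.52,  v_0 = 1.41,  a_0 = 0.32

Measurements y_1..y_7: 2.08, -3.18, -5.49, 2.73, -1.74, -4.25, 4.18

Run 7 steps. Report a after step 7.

a_post = 0.3897

step 1: x_pred=-0.8980  r=2.9780  x^+=1.0169  v^+=2.8932  a^+=0.5839
step 2: x_pred=4.3066  r=-7.4866  x^+=-0.5073  v^+=0.5944  a^+=-0.0795
step 3: x_pred=0.0628  r=-5.5528  x^+=-3.5076  v^+=-1.6385  a^+=-0.5715
step 4: x_pred=-5.4984  r=8.2284  x^+=-0.2075  v^+=0.9604  a^+=0.1576
step 5: x_pred=0.8653  r=-2.6053  x^+=-0.8099  v^+=0.1135  a^+=-0.0732
step 6: x_pred=-0.7319  r=-3.5181  x^+=-2.9940  v^+=-1.3248  a^+=-0.3850
step 7: x_pred=-4.5628  r=8.7428  x^+=1.0588  v^+=1.6654  a^+=0.3897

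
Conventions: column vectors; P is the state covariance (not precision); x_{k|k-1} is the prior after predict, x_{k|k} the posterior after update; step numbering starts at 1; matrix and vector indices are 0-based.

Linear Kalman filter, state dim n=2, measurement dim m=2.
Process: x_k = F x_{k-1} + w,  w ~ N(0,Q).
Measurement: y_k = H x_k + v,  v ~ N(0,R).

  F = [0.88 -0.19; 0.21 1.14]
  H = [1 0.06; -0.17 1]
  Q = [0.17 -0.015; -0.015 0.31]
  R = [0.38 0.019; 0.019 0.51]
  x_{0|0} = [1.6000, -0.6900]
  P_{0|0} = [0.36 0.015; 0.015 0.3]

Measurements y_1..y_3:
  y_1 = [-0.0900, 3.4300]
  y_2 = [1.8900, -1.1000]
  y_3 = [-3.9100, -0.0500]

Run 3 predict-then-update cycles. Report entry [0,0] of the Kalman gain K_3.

K[0,0] = 0.4469

step 1: x^-=[1.5391, -0.4506]  P^-=[0.4546 0.0010; 0.0010 0.7229]  S=[0.8373 -0.0139; -0.0139 1.2457]  K=[0.5421 -0.0552; 0.0627 0.5809]  nu=[-1.6021, 4.1422]  x^+=[0.4421, 1.8552]  P^+=[0.2039 0.0168; 0.0168 0.3003]
step 2: x^-=[0.0365, 2.2078]  P^-=[0.3331 -0.0262; -0.0262 0.7173]  S=[0.7126 -0.0205; -0.0205 1.2458]  K=[0.4636 -0.0588; 0.0404 0.5800]  nu=[1.7210, -3.3016]  x^+=[1.0286, 0.3623]  P^+=[0.1745 0.0085; 0.0085 0.2980]
step 3: x^-=[0.8364, 0.6291]  P^-=[0.3131 -0.0391; -0.0391 0.7091]  S=[0.6909 -0.0304; -0.0304 1.2414]  K=[0.4469 -0.0634; 0.0304 0.5773]  nu=[-4.7841, -0.5369]  x^+=[-1.2678, 0.1739]  P^+=[0.1683 0.0048; 0.0048 0.2958]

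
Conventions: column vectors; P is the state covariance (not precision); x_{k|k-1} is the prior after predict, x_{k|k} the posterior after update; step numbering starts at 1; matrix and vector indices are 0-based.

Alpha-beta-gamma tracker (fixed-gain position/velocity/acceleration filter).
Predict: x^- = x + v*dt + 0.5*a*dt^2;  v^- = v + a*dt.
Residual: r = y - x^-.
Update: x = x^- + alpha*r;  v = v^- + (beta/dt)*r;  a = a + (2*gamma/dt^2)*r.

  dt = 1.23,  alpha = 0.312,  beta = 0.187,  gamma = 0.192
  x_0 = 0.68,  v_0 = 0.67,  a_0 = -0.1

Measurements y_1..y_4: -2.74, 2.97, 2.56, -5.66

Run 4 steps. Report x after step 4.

x_post = -1.8291

step 1: x_pred=1.4285  r=-4.1685  x^+=0.1279  v^+=-0.0867  a^+=-1.1580
step 2: x_pred=-0.8548  r=3.8248  x^+=0.3385  v^+=-0.9296  a^+=-0.1872
step 3: x_pred=-0.9465  r=3.5065  x^+=0.1475  v^+=-0.6268  a^+=0.7028
step 4: x_pred=-0.0918  r=-5.5682  x^+=-1.8291  v^+=-0.6089  a^+=-0.7105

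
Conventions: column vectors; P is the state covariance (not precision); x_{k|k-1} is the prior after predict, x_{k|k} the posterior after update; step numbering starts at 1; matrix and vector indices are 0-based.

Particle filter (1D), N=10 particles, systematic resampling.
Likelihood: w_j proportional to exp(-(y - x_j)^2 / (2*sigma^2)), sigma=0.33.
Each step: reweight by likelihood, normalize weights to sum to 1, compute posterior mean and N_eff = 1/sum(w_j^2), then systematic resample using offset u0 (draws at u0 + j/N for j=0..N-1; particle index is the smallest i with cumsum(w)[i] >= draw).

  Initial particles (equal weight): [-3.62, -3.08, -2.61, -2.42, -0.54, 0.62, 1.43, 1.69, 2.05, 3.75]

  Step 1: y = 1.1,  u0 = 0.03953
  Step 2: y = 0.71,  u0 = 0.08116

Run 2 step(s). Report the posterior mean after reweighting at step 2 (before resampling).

step 1: w=[0.0000, 0.0000, 0.0000, 0.0000, 0.0000, 0.2963, 0.5176, 0.1726, 0.0135, 0.0000]  mean=1.2433  Neff=2.5930  idx=[5, 5, 5, 6, 6, 6, 6, 6, 7, 7]
step 2: w=[0.2853, 0.2853, 0.2853, 0.0274, 0.0274, 0.0274, 0.0274, 0.0274, 0.0036, 0.0036]  mean=0.7387  Neff=4.0336  idx=[0, 0, 0, 1, 1, 2, 2, 2, 3, 7]

post_mean = 0.7387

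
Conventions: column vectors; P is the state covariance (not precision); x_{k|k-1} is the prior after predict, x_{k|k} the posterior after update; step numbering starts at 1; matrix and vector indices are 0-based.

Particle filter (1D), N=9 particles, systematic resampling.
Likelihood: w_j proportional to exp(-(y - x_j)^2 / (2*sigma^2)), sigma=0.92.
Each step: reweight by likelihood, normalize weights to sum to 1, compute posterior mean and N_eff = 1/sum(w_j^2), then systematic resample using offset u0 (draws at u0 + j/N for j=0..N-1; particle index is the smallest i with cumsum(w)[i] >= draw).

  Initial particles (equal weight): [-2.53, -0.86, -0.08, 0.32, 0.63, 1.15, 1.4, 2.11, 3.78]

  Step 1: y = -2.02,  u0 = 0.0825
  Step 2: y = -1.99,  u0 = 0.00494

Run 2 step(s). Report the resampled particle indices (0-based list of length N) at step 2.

step 1: w=[0.5809, 0.3059, 0.0733, 0.0267, 0.0107, 0.0018, 0.0007, 0.0000, 0.0000]  mean=-1.7203  Neff=2.2871  idx=[0, 0, 0, 0, 0, 1, 1, 1, 3]
step 2: w=[0.1487, 0.1487, 0.1487, 0.1487, 0.1487, 0.0831, 0.0831, 0.0831, 0.0076]  mean=-2.0923  Neff=7.6194  idx=[0, 0, 1, 2, 3, 3, 4, 5, 6]

resampled_idx = [0, 0, 1, 2, 3, 3, 4, 5, 6]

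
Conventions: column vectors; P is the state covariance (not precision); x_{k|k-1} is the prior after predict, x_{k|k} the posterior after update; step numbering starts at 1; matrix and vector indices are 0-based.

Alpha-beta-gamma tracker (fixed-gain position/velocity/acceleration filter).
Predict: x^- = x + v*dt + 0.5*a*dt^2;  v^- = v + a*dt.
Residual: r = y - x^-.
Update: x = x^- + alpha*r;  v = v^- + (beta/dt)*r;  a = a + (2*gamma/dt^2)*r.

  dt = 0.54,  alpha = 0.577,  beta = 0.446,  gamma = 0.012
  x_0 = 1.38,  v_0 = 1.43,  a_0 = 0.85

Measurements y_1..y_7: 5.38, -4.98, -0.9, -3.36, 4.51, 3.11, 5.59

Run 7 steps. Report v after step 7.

step 1: x_pred=2.2761  r=3.1039  x^+=4.0671  v^+=4.4526  a^+=1.1055
step 2: x_pred=6.6326  r=-11.6126  x^+=-0.0679  v^+=-4.5417  a^+=0.1497
step 3: x_pred=-2.4985  r=1.5985  x^+=-1.5762  v^+=-3.1406  a^+=0.2813
step 4: x_pred=-3.2311  r=-0.1289  x^+=-3.3055  v^+=-3.0952  a^+=0.2706
step 5: x_pred=-4.9374  r=9.4474  x^+=0.5138  v^+=4.8538  a^+=1.0482
step 6: x_pred=3.2877  r=-0.1777  x^+=3.1851  v^+=5.2731  a^+=1.0336
step 7: x_pred=6.1833  r=-0.5933  x^+=5.8410  v^+=5.3412  a^+=0.9848

v_post = 5.3412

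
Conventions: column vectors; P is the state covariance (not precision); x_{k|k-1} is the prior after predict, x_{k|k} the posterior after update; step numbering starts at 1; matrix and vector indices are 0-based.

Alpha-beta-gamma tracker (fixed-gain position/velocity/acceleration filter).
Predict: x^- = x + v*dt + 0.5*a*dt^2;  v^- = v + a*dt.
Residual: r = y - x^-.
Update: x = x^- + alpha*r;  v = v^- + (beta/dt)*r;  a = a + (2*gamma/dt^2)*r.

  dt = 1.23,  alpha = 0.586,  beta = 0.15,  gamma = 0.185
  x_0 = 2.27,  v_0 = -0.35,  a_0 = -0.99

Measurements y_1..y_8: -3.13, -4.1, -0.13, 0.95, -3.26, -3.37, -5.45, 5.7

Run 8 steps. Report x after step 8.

x_post = 7.2268

step 1: x_pred=1.0906  r=-4.2206  x^+=-1.3827  v^+=-2.0824  a^+=-2.0222
step 2: x_pred=-5.4737  r=1.3737  x^+=-4.6687  v^+=-4.4022  a^+=-1.6862
step 3: x_pred=-11.3590  r=11.2290  x^+=-4.7788  v^+=-5.1069  a^+=1.0600
step 4: x_pred=-10.2585  r=11.2085  x^+=-3.6903  v^+=-2.4363  a^+=3.8011
step 5: x_pred=-3.8115  r=0.5515  x^+=-3.4883  v^+=2.3064  a^+=3.9360
step 6: x_pred=2.3259  r=-5.6959  x^+=-1.0119  v^+=6.4531  a^+=2.5430
step 7: x_pred=8.8491  r=-14.2991  x^+=0.4698  v^+=7.8372  a^+=-0.9540
step 8: x_pred=9.3879  r=-3.6879  x^+=7.2268  v^+=6.2140  a^+=-1.8559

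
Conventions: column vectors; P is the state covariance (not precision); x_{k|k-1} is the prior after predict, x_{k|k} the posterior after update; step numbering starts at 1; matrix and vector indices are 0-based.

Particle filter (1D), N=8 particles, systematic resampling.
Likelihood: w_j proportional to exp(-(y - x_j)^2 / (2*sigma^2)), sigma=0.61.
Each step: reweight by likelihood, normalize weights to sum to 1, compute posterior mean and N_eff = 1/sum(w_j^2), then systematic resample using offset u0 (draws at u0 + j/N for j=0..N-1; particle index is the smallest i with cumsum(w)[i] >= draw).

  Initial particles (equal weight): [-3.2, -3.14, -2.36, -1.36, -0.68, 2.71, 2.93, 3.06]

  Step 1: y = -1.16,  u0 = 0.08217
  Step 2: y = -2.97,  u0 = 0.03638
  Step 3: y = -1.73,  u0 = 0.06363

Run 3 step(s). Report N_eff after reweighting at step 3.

step 1: w=[0.0020, 0.0028, 0.0787, 0.5165, 0.3999, 0.0000, 0.0000, 0.0000]  mean=-1.1755  Neff=2.3098  idx=[2, 3, 3, 3, 3, 4, 4, 4]
step 2: w=[0.8286, 0.0420, 0.0420, 0.0420, 0.0420, 0.0012, 0.0012, 0.0012]  mean=-2.1862  Neff=1.4417  idx=[0, 0, 0, 0, 0, 0, 0, 2]
step 3: w=[0.1188, 0.1188, 0.1188, 0.1188, 0.1188, 0.1188, 0.1188, 0.1685]  mean=-2.1915  Neff=7.8642  idx=[0, 1, 2, 3, 4, 5, 6, 7]

N_eff = 7.8642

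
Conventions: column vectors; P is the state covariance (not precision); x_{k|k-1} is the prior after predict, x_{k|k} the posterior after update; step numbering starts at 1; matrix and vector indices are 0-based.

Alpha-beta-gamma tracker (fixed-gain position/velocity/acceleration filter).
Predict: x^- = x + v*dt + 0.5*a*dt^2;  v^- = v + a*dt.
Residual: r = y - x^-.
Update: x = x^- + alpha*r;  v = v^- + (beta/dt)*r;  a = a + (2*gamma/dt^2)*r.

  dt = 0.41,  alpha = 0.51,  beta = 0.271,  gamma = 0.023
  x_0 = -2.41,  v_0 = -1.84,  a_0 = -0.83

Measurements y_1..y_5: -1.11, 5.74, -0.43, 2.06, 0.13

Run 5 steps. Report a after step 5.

a_post = -0.2515

step 1: x_pred=-3.2342  r=2.1242  x^+=-2.1508  v^+=-0.7763  a^+=-0.2487
step 2: x_pred=-2.4900  r=8.2300  x^+=1.7073  v^+=4.5616  a^+=2.0034
step 3: x_pred=3.7459  r=-4.1759  x^+=1.6162  v^+=2.6228  a^+=0.8607
step 4: x_pred=2.7639  r=-0.7039  x^+=2.4049  v^+=2.5104  a^+=0.6680
step 5: x_pred=3.4903  r=-3.3603  x^+=1.7766  v^+=0.5632  a^+=-0.2515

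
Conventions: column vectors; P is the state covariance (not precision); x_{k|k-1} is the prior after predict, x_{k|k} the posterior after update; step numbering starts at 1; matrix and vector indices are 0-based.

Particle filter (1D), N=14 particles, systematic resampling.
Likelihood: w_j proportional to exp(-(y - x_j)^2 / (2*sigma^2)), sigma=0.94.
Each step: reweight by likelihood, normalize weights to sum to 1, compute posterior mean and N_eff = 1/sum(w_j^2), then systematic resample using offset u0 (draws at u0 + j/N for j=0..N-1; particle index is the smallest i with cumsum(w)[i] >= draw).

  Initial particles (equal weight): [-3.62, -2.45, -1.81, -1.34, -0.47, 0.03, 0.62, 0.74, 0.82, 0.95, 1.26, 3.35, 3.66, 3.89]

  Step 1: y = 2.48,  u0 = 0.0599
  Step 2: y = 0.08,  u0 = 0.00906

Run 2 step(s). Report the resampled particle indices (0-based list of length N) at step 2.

resampled_idx = [0, 0, 0, 1, 1, 1, 2, 2, 2, 3, 3, 4, 4, 5]

step 1: w=[0.0000, 0.0000, 0.0000, 0.0001, 0.0027, 0.0124, 0.0523, 0.0668, 0.0779, 0.0985, 0.1595, 0.2413, 0.1684, 0.1202]  mean=2.3315  Neff=6.6850  idx=[6, 7, 8, 9, 10, 10, 11, 11, 11, 11, 12, 12, 13, 13]
step 2: w=[0.2154, 0.1986, 0.1864, 0.1656, 0.1156, 0.1156, 0.0006, 0.0006, 0.0006, 0.0006, 0.0002, 0.0002, 0.0001, 0.0001]  mean=0.8917  Neff=5.7236  idx=[0, 0, 0, 1, 1, 1, 2, 2, 2, 3, 3, 4, 4, 5]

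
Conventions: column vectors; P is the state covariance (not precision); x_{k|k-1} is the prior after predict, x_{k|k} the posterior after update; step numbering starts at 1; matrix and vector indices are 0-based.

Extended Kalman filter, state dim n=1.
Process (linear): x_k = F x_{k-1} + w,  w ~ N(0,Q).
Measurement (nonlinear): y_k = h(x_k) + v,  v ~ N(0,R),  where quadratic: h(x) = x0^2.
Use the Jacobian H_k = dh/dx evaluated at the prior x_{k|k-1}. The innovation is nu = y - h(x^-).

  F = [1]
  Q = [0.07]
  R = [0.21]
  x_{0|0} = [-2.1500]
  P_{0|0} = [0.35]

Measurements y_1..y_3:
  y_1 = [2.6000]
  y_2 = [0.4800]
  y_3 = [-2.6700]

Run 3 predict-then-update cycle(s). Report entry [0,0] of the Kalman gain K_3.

step 1: x^-=[-2.1500]  P^-=[0.4200]  H_jac=[-4.3000]  S=[7.9758]  K=[-0.2264]  nu=[-2.0225]  x^+=[-1.6920]  P^+=[0.0111]
step 2: x^-=[-1.6920]  P^-=[0.0811]  H_jac=[-3.3841]  S=[1.1383]  K=[-0.2410]  nu=[-2.3830]  x^+=[-1.1178]  P^+=[0.0150]
step 3: x^-=[-1.1178]  P^-=[0.0850]  H_jac=[-2.2355]  S=[0.6346]  K=[-0.2993]  nu=[-3.9194]  x^+=[0.0553]  P^+=[0.0281]

K[0,0] = -0.2993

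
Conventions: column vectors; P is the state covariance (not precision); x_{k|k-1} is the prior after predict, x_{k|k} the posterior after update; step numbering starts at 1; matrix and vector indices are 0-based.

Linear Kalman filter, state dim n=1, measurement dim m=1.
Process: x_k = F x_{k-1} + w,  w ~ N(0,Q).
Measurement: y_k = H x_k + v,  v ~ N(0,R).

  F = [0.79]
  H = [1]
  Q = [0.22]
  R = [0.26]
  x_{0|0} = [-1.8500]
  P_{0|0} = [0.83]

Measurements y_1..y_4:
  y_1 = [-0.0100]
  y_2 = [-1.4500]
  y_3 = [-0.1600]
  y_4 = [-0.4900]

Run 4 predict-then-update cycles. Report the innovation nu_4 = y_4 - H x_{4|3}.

innov = [-0.1503]

step 1: x^-=[-1.4615]  P^-=[0.7380]  S=[0.9980]  K=[0.7395]  nu=[1.4515]  x^+=[-0.3881]  P^+=[0.1923]
step 2: x^-=[-0.3066]  P^-=[0.3400]  S=[0.6000]  K=[0.5667]  nu=[-1.1434]  x^+=[-0.9545]  P^+=[0.1473]
step 3: x^-=[-0.7541]  P^-=[0.3119]  S=[0.5719]  K=[0.5454]  nu=[0.5941]  x^+=[-0.4301]  P^+=[0.1418]
step 4: x^-=[-0.3397]  P^-=[0.3085]  S=[0.5685]  K=[0.5427]  nu=[-0.1503]  x^+=[-0.4213]  P^+=[0.1411]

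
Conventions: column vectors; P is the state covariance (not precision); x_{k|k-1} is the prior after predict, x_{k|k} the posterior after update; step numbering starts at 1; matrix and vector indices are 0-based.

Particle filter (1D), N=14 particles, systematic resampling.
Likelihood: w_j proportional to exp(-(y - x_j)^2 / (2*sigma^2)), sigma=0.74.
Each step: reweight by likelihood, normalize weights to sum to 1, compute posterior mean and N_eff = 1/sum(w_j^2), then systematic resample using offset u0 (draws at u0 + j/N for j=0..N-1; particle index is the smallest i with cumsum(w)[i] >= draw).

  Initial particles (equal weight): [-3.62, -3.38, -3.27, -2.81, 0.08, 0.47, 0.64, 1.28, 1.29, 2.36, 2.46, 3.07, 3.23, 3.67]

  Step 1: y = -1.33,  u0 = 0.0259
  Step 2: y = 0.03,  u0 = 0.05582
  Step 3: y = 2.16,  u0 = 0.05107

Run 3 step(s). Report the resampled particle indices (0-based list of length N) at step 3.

resampled_idx = [1, 4, 6, 8, 9, 10, 10, 11, 12, 12, 12, 13, 13, 13]

step 1: w=[0.0187, 0.0484, 0.0723, 0.3042, 0.3659, 0.1167, 0.0650, 0.0045, 0.0043, 0.0000, 0.0000, 0.0000, 0.0000, 0.0000]  mean=-1.1859  Neff=3.9647  idx=[1, 2, 3, 3, 3, 3, 4, 4, 4, 4, 4, 5, 5, 6]
step 2: w=[0.0000, 0.0000, 0.0001, 0.0001, 0.0001, 0.0001, 0.1352, 0.1352, 0.1352, 0.1352, 0.1352, 0.1136, 0.1136, 0.0965]  mean=0.2216  Neff=7.9046  idx=[6, 6, 7, 7, 8, 9, 9, 10, 10, 11, 11, 12, 13, 13]
step 3: w=[0.0302, 0.0302, 0.0302, 0.0302, 0.0302, 0.0302, 0.0302, 0.0302, 0.0302, 0.1157, 0.1157, 0.1157, 0.1904, 0.1904]  mean=0.4287  Neff=8.2700  idx=[1, 4, 6, 8, 9, 10, 10, 11, 12, 12, 12, 13, 13, 13]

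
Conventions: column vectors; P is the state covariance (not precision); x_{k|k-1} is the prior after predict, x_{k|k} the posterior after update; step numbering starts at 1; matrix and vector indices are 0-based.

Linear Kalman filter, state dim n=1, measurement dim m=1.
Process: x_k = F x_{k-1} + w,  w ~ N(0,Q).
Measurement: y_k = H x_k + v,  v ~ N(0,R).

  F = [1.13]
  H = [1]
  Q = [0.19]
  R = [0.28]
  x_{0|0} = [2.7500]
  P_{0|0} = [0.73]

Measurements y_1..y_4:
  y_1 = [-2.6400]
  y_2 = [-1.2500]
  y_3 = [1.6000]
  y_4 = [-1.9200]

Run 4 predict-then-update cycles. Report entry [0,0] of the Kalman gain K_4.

K[0,0] = 0.5904

step 1: x^-=[3.1075]  P^-=[1.1221]  S=[1.4021]  K=[0.8003]  nu=[-5.7475]  x^+=[-1.4923]  P^+=[0.2241]
step 2: x^-=[-1.6862]  P^-=[0.4761]  S=[0.7561]  K=[0.6297]  nu=[0.4362]  x^+=[-1.4115]  P^+=[0.1763]
step 3: x^-=[-1.5950]  P^-=[0.4151]  S=[0.6951]  K=[0.5972]  nu=[3.1950]  x^+=[0.3130]  P^+=[0.1672]
step 4: x^-=[0.3537]  P^-=[0.4035]  S=[0.6835]  K=[0.5904]  nu=[-2.2737]  x^+=[-0.9886]  P^+=[0.1653]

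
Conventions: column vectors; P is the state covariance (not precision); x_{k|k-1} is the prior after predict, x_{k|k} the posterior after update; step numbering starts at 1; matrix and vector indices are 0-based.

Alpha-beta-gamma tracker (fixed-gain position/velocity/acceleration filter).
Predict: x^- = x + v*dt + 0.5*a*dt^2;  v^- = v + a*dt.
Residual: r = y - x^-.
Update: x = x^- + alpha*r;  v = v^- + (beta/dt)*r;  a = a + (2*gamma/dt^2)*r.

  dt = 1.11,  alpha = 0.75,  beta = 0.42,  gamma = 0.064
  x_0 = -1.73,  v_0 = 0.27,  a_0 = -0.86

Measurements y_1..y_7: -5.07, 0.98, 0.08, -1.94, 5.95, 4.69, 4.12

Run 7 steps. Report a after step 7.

a_post = -0.0085

step 1: x_pred=-1.9601  r=-3.1099  x^+=-4.2925  v^+=-1.8613  a^+=-1.1831
step 2: x_pred=-7.0874  r=8.0674  x^+=-1.0369  v^+=-0.1220  a^+=-0.3450
step 3: x_pred=-1.3848  r=1.4648  x^+=-0.2862  v^+=0.0493  a^+=-0.1928
step 4: x_pred=-0.3502  r=-1.5898  x^+=-1.5426  v^+=-0.7662  a^+=-0.3580
step 5: x_pred=-2.6136  r=8.5636  x^+=3.8091  v^+=2.0767  a^+=0.5317
step 6: x_pred=6.4418  r=-1.7518  x^+=5.1280  v^+=2.0040  a^+=0.3497
step 7: x_pred=7.5679  r=-3.4479  x^+=4.9820  v^+=1.0876  a^+=-0.0085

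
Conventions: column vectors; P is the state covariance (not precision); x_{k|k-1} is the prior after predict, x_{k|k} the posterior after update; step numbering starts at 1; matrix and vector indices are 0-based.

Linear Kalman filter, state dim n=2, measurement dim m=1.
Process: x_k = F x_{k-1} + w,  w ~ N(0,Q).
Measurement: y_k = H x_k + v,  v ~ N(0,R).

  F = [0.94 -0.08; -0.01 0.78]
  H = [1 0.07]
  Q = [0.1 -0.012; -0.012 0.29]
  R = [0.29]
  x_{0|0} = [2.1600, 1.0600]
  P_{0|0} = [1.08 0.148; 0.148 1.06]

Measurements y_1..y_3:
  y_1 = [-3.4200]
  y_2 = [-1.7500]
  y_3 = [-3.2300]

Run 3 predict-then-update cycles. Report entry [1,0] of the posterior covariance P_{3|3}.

P_post[1,0] = -0.0943

step 1: x^-=[1.9456, 0.8052]  P^-=[1.0388 0.0203; 0.0203 0.9327]  S=[1.3362]  K=[0.7785; 0.0641]  nu=[-5.4220]  x^+=[-2.2753, 0.4578]  P^+=[0.2290 -0.0463; -0.0463 0.9272]
step 2: x^-=[-2.1754, 0.3798]  P^-=[0.3152 -0.1060; -0.1060 0.8549]  S=[0.5946]  K=[0.5177; -0.0777]  nu=[0.3988]  x^+=[-1.9689, 0.3488]  P^+=[0.1559 -0.0821; -0.0821 0.8513]
step 3: x^-=[-1.8787, 0.2918]  P^-=[0.2555 -0.1269; -0.1269 0.8092]  S=[0.5317]  K=[0.4639; -0.1320]  nu=[-1.3717]  x^+=[-2.5150, 0.4729]  P^+=[0.1411 -0.0943; -0.0943 0.7999]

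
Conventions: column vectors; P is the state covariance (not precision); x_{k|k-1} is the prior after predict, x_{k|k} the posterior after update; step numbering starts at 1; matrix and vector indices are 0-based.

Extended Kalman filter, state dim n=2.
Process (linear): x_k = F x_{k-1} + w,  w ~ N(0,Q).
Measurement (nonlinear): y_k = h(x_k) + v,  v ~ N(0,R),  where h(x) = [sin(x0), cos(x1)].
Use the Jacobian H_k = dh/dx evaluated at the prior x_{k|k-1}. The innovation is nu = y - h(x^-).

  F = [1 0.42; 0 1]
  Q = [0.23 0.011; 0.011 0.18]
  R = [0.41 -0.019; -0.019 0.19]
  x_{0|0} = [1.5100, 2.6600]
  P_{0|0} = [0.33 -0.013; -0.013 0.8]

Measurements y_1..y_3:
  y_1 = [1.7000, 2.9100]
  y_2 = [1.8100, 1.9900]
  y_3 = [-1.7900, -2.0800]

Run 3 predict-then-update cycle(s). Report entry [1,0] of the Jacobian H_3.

H_jac[1,0] = 0.0000

step 1: x^-=[2.6272, 2.6600]  P^-=[0.6902 0.3340; 0.3340 0.9800]  H_jac=[-0.8706 0.0000; 0.0000 -0.4632]  S=[0.9331 0.1157; 0.1157 0.4003]  K=[-0.6182 -0.2078; -0.1774 -1.0828]  nu=[1.2080, 3.7963]  x^+=[1.0914, -1.6650]  P^+=[0.2866 0.0599; 0.0599 0.4369]
step 2: x^-=[0.3921, -1.6650]  P^-=[0.6440 0.2544; 0.2544 0.6169]  H_jac=[0.9241 0.0000; 0.0000 0.9956]  S=[0.9599 0.2150; 0.2150 0.8014]  K=[0.5843 0.1592; 0.0779 0.7454]  nu=[1.4278, 2.0840]  x^+=[1.5582, -0.0002]  P^+=[0.2559 0.0192; 0.0192 0.1408]
step 3: x^-=[1.5581, -0.0002]  P^-=[0.5269 0.0894; 0.0894 0.3208]  H_jac=[0.0127 0.0000; 0.0000 0.0002]  S=[0.4101 -0.0190; -0.0190 0.1900]  K=[0.0164 0.0018; 0.0028 0.0007]  nu=[-2.7899, -3.0800]  x^+=[1.5071, -0.0102]  P^+=[0.5268 0.0893; 0.0893 0.3208]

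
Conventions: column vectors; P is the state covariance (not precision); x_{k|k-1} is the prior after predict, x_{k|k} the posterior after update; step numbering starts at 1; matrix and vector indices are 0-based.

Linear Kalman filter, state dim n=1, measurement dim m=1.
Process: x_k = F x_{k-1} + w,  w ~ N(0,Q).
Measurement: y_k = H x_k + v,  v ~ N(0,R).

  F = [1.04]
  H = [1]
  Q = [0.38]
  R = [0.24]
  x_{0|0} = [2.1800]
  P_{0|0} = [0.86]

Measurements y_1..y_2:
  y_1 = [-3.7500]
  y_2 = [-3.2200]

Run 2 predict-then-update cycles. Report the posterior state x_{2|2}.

x_post = [-3.1374]

step 1: x^-=[2.2672]  P^-=[1.3102]  S=[1.5502]  K=[0.8452]  nu=[-6.0172]  x^+=[-2.8184]  P^+=[0.2028]
step 2: x^-=[-2.9311]  P^-=[0.5994]  S=[0.8394]  K=[0.7141]  nu=[-0.2889]  x^+=[-3.1374]  P^+=[0.1714]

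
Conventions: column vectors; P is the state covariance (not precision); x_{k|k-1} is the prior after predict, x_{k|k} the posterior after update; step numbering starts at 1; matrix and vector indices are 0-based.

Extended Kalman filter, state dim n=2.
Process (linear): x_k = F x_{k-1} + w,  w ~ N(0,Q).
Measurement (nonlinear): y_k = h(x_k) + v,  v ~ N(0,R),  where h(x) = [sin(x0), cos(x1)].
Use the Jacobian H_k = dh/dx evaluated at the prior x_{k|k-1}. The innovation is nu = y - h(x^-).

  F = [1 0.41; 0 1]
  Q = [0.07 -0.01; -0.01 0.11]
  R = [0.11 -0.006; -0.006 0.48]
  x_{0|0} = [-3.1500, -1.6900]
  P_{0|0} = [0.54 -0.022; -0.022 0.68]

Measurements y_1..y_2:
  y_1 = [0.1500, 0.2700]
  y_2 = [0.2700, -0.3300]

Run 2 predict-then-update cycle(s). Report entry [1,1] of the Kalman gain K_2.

K[1,1] = 0.4307

step 1: x^-=[-3.8429, -1.6900]  P^-=[0.7063 0.2468; 0.2468 0.7900]  H_jac=[-0.7640 0.0000; 0.0000 0.9929]  S=[0.5222 -0.1932; -0.1932 1.2588]  K=[-1.0191 0.0382; -0.1384 0.6019]  nu=[-0.4952, 0.3889]  x^+=[-3.3234, -1.3874]  P^+=[0.1470 0.0246; 0.0246 0.2918]
step 2: x^-=[-3.8922, -1.3874]  P^-=[0.2863 0.1343; 0.1343 0.4018]  H_jac=[-0.7313 0.0000; 0.0000 0.9832]  S=[0.2631 -0.1026; -0.1026 0.8684]  K=[-0.7720 0.0609; -0.2054 0.4307]  nu=[-0.4121, -0.5124]  x^+=[-3.6053, -1.5234]  P^+=[0.1166 0.0344; 0.0344 0.2115]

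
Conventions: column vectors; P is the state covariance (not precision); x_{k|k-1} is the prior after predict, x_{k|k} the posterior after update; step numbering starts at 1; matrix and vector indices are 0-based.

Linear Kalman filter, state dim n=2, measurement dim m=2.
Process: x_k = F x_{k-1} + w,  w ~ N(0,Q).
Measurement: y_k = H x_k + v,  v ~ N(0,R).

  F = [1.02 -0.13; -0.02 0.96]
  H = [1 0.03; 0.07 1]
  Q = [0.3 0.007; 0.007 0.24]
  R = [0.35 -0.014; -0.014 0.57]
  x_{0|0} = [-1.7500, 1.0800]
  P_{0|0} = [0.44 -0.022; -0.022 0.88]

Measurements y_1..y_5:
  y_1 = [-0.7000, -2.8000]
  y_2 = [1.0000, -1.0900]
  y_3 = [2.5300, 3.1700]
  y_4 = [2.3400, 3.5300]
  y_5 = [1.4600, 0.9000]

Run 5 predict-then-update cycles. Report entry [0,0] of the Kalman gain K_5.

step 1: x^-=[-1.9254, 1.0718]  P^-=[0.7785 -0.1334; -0.1334 1.0520]  S=[1.1214 -0.0616; -0.0616 1.6072]  K=[0.6894 -0.0227; -0.0553 0.6467]  nu=[1.1932, -3.7370]  x^+=[-1.0181, -1.4107]  P^+=[0.2428 -0.0396; -0.0396 0.3721]
step 2: x^-=[-0.8551, -1.3339]  P^-=[0.5694 -0.0832; -0.0832 0.5846]  S=[0.9149 -0.0400; -0.0400 1.1457]  K=[0.6189 -0.0162; -0.0498 0.5034]  nu=[1.8951, 0.3038]  x^+=[0.3128, -1.2754]  P^+=[0.2178 -0.0332; -0.0332 0.2900]
step 3: x^-=[0.4849, -1.2306]  P^-=[0.5403 -0.0662; -0.0662 0.5086]  S=[0.8868 -0.0273; -0.0273 1.0720]  K=[0.6067 -0.0110; -0.0430 0.4690]  nu=[2.0820, 4.3667]  x^+=[1.6999, 0.7279]  P^+=[0.2134 -0.0297; -0.0297 0.2700]
step 4: x^-=[1.6392, 0.6648]  P^-=[0.5345 -0.0602; -0.0602 0.4901]  S=[0.8813 -0.0223; -0.0223 1.0543]  K=[0.6042 -0.0089; -0.0401 0.4600]  nu=[0.6808, 2.7505]  x^+=[2.0261, 1.9028]  P^+=[0.2124 -0.0284; -0.0284 0.2648]
step 5: x^-=[1.8193, 1.7861]  P^-=[0.5330 -0.0583; -0.0583 0.4852]  S=[0.8800 -0.0205; -0.0205 1.0496]  K=[0.6036 -0.0082; -0.0390 0.4576]  nu=[-0.4128, -1.0135]  x^+=[1.5784, 1.3385]  P^+=[0.2122 -0.0280; -0.0280 0.2633]

K[0,0] = 0.6036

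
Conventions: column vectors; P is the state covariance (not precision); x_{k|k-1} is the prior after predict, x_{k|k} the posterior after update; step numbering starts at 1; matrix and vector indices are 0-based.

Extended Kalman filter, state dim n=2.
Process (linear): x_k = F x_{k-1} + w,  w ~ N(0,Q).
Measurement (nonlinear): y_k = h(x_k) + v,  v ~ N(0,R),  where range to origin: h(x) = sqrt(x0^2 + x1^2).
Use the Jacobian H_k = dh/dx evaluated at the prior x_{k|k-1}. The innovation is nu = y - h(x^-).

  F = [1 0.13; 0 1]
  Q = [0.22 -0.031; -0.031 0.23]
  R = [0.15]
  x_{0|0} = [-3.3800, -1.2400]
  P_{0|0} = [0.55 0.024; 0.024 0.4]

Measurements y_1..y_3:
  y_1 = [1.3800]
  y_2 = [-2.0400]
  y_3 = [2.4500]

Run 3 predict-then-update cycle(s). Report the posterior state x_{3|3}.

x_post = [1.2314, 1.8065]

step 1: x^-=[-3.5412, -1.2400]  P^-=[0.7830 0.0450; 0.0450 0.6300]  H_jac=[-0.9438 -0.3305]  S=[0.9444]  K=[-0.7983; -0.2654]  nu=[-2.3720]  x^+=[-1.6476, -0.6104]  P^+=[0.1812 -0.1551; -0.1551 0.5635]
step 2: x^-=[-1.7270, -0.6104]  P^-=[0.3704 -0.1129; -0.1129 0.7935]  H_jac=[-0.9428 -0.3332]  S=[0.4964]  K=[-0.6277; -0.3182]  nu=[-3.8717]  x^+=[0.7032, 0.6217]  P^+=[0.1748 -0.2120; -0.2120 0.7432]
step 3: x^-=[0.7840, 0.6217]  P^-=[0.3522 -0.1464; -0.1464 0.9732]  H_jac=[0.7835 0.6214]  S=[0.5994]  K=[0.3086; 0.8174]  nu=[1.4494]  x^+=[1.2314, 1.8065]  P^+=[0.2951 -0.2976; -0.2976 0.5727]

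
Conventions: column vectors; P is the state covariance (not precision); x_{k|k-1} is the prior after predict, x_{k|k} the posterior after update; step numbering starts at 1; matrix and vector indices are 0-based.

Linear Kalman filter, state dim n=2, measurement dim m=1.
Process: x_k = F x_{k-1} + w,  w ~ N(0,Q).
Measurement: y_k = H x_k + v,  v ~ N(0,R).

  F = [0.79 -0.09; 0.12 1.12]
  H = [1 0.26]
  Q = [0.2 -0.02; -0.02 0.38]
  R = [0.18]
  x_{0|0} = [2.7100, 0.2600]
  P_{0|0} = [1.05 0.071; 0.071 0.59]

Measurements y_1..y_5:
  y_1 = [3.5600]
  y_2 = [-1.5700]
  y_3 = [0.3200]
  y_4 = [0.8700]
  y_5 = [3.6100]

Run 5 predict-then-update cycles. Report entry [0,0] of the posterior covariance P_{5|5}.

P_post[0,0] = 0.3628

step 1: x^-=[2.1175, 0.6164]  P^-=[0.8500 0.0821; 0.0821 1.1543]  S=[1.1507]  K=[0.7572; 0.3322]  nu=[1.2822]  x^+=[3.0884, 1.0423]  P^+=[0.1902 -0.2073; -0.2073 1.0273]
step 2: x^-=[2.3460, 1.5380]  P^-=[0.3565 -0.2867; -0.2867 1.6157]  S=[0.4966]  K=[0.5677; 0.2685]  nu=[-4.3159]  x^+=[-0.1043, 0.3790]  P^+=[0.1964 -0.3624; -0.3624 1.5799]
step 3: x^-=[-0.1165, 0.4120]  P^-=[0.3869 -0.4774; -0.4774 2.2672]  S=[0.4719]  K=[0.5569; 0.2375]  nu=[0.3294]  x^+=[0.0669, 0.4902]  P^+=[0.2406 -0.5398; -0.5398 2.2406]
step 4: x^-=[0.0087, 0.5571]  P^-=[0.4451 -0.6948; -0.6948 3.0490]  S=[0.4699]  K=[0.5627; 0.2084]  nu=[0.7164]  x^+=[0.4119, 0.7063]  P^+=[0.2963 -0.7499; -0.7499 3.0286]
step 5: x^-=[0.2618, 0.8405]  P^-=[0.5161 -0.9526; -0.9526 3.9817]  S=[0.4699]  K=[0.5712; 0.1758]  nu=[3.1296]  x^+=[2.0495, 1.3908]  P^+=[0.3628 -0.9998; -0.9998 3.9672]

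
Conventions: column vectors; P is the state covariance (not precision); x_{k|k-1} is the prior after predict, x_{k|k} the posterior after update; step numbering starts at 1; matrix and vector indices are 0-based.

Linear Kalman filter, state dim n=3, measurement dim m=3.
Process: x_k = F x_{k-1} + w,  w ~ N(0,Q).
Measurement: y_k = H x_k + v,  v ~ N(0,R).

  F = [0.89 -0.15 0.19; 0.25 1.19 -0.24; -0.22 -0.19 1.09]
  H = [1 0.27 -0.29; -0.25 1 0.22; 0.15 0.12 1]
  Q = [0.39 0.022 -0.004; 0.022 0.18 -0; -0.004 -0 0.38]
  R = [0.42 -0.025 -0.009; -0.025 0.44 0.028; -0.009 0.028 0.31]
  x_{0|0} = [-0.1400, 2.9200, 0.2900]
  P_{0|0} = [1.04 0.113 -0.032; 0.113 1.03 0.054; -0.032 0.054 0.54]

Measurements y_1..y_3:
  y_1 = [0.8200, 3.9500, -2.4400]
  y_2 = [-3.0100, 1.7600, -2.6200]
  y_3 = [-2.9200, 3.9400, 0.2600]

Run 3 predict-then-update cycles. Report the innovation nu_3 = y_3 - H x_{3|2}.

step 1: x^-=[-0.5075, 3.3702, -0.2079]  P^-=[1.2124 0.1798 -0.1223; 0.1798 1.7749 -0.4042; -0.1223 -0.4042 1.1115]  S=[2.0866 0.3053 -0.2752; 0.3053 2.0902 0.0733; -0.2752 0.0733 1.3471]  K=[0.6747 -0.1777 0.2077; 0.2470 0.7530 -0.1124; -0.1574 -0.0650 0.7469]  nu=[0.3573, 0.4987, -2.5604]  x^+=[-0.8869, 4.1218, -2.2088]  P^+=[0.2942 -0.0182 0.0114; -0.0182 0.3290 -0.0527; 0.0114 -0.0527 0.2357]
step 2: x^-=[-1.8273, 5.2133, -2.9956]  P^-=[0.6506 -0.0163 0.0202; -0.0163 0.6958 -0.2137; 0.0202 -0.2137 0.7011]  S=[1.1933 -0.0046 -0.1257; -0.0046 1.1224 0.0156; -0.1257 0.0156 0.9899]  K=[0.5561 -0.1559 0.1901; 0.1853 0.5842 -0.1197; -0.1315 -0.0674 0.6697]  nu=[-3.4591, -3.2511, 0.0241]  x^+=[-3.2393, 2.6703, -2.3056]  P^+=[0.2453 -0.0192 0.0151; -0.0192 0.2553 -0.0502; 0.0151 -0.0502 0.2107]
step 3: x^-=[-3.7216, 2.9212, -2.3078]  P^-=[0.6107 -0.0138 0.0255; -0.0138 0.5844 -0.1829; 0.0255 -0.1829 0.6633]  S=[1.1355 -0.0255 -0.1117; -0.0255 1.0184 0.0263; -0.1117 0.0263 0.9588]  K=[0.5432 -0.1493 0.1878; 0.1745 0.5451 -0.1144; -0.1270 -0.0627 0.6599]  nu=[-0.6564, 0.5962, 2.7755]  x^+=[-3.6460, 2.8142, -0.4303]  P^+=[0.2394 -0.0175 0.0153; -0.0175 0.2384 -0.0477; 0.0153 -0.0477 0.2074]

innov = [-0.6564, 0.5962, 2.7755]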